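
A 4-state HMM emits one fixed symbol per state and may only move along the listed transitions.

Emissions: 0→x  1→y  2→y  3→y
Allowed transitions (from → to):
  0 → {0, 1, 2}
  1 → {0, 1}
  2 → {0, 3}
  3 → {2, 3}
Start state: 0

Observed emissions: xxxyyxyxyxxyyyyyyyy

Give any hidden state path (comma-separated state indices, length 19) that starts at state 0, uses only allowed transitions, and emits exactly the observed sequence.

0,0,0,1,1,0,2,0,1,0,0,2,3,2,3,3,2,3,2

  [0] x  {0}  => 0  start
  [1] x  {0}  => 0  0->0 ok
  [2] x  {0}  => 0  0->0 ok
  [3] y  {1,2,3}  => 1  0->1 ok
  [4] y  {1,2,3}  => 1  1->1 ok
  [5] x  {0}  => 0  1->0 ok
  [6] y  {1,2,3}  => 2  0->2 ok
  [7] x  {0}  => 0  2->0 ok
  [8] y  {1,2,3}  => 1  0->1 ok
  [9] x  {0}  => 0  1->0 ok
  [10] x  {0}  => 0  0->0 ok
  [11] y  {1,2,3}  => 2  0->2 ok
  [12] y  {1,2,3}  => 3  2->3 ok
  [13] y  {1,2,3}  => 2  3->2 ok
  [14] y  {1,2,3}  => 3  2->3 ok
  [15] y  {1,2,3}  => 3  3->3 ok
  [16] y  {1,2,3}  => 2  3->2 ok
  [17] y  {1,2,3}  => 3  2->3 ok
  [18] y  {1,2,3}  => 2  3->2 ok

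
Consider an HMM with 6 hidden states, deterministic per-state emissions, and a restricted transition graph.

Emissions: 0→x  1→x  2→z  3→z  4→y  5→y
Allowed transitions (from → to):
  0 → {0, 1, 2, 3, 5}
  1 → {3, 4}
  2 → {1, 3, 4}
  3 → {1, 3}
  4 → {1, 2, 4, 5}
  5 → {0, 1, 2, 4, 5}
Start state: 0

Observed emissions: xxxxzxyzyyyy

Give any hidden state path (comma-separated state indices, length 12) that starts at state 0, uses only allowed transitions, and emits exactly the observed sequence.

  t0 'x' -> {0,1}, take 0 (start)
  t1 'x' -> {0,1}, take 0 (0->0 ok)
  t2 'x' -> {0,1}, take 0 (0->0 ok)
  t3 'x' -> {0,1}, take 1 (0->1 ok)
  t4 'z' -> {2,3}, take 3 (1->3 ok)
  t5 'x' -> {0,1}, take 1 (3->1 ok)
  t6 'y' -> {4,5}, take 4 (1->4 ok)
  t7 'z' -> {2,3}, take 2 (4->2 ok)
  t8 'y' -> {4,5}, take 4 (2->4 ok)
  t9 'y' -> {4,5}, take 4 (4->4 ok)
  t10 'y' -> {4,5}, take 5 (4->5 ok)
  t11 'y' -> {4,5}, take 5 (5->5 ok)

0,0,0,1,3,1,4,2,4,4,5,5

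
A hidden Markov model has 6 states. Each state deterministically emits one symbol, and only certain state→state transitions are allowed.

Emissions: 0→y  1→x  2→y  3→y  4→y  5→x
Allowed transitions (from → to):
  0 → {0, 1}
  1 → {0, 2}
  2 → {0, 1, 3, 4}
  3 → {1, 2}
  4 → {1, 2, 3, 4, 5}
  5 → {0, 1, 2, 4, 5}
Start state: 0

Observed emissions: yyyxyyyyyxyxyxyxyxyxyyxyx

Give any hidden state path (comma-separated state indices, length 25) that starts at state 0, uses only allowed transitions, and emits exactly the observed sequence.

0,0,0,1,2,4,3,2,0,1,0,1,0,1,0,1,2,1,0,1,2,0,1,0,1

  [0] y  {0,2,3,4}  => 0  start
  [1] y  {0,2,3,4}  => 0  0->0 ok
  [2] y  {0,2,3,4}  => 0  0->0 ok
  [3] x  {1,5}  => 1  0->1 ok
  [4] y  {0,2,3,4}  => 2  1->2 ok
  [5] y  {0,2,3,4}  => 4  2->4 ok
  [6] y  {0,2,3,4}  => 3  4->3 ok
  [7] y  {0,2,3,4}  => 2  3->2 ok
  [8] y  {0,2,3,4}  => 0  2->0 ok
  [9] x  {1,5}  => 1  0->1 ok
  [10] y  {0,2,3,4}  => 0  1->0 ok
  [11] x  {1,5}  => 1  0->1 ok
  [12] y  {0,2,3,4}  => 0  1->0 ok
  [13] x  {1,5}  => 1  0->1 ok
  [14] y  {0,2,3,4}  => 0  1->0 ok
  [15] x  {1,5}  => 1  0->1 ok
  [16] y  {0,2,3,4}  => 2  1->2 ok
  [17] x  {1,5}  => 1  2->1 ok
  [18] y  {0,2,3,4}  => 0  1->0 ok
  [19] x  {1,5}  => 1  0->1 ok
  [20] y  {0,2,3,4}  => 2  1->2 ok
  [21] y  {0,2,3,4}  => 0  2->0 ok
  [22] x  {1,5}  => 1  0->1 ok
  [23] y  {0,2,3,4}  => 0  1->0 ok
  [24] x  {1,5}  => 1  0->1 ok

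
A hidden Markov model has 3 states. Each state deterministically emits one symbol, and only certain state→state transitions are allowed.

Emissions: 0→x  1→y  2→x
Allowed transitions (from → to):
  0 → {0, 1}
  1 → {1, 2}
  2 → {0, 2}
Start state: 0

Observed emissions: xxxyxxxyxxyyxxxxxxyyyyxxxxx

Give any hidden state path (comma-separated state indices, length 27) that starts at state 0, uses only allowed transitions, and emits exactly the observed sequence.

  t0 'x' -> {0,2}, take 0 (start)
  t1 'x' -> {0,2}, take 0 (0->0 ok)
  t2 'x' -> {0,2}, take 0 (0->0 ok)
  t3 'y' -> {1}, take 1 (0->1 ok)
  t4 'x' -> {0,2}, take 2 (1->2 ok)
  t5 'x' -> {0,2}, take 0 (2->0 ok)
  t6 'x' -> {0,2}, take 0 (0->0 ok)
  t7 'y' -> {1}, take 1 (0->1 ok)
  t8 'x' -> {0,2}, take 2 (1->2 ok)
  t9 'x' -> {0,2}, take 0 (2->0 ok)
  t10 'y' -> {1}, take 1 (0->1 ok)
  t11 'y' -> {1}, take 1 (1->1 ok)
  t12 'x' -> {0,2}, take 2 (1->2 ok)
  t13 'x' -> {0,2}, take 2 (2->2 ok)
  t14 'x' -> {0,2}, take 2 (2->2 ok)
  t15 'x' -> {0,2}, take 0 (2->0 ok)
  t16 'x' -> {0,2}, take 0 (0->0 ok)
  t17 'x' -> {0,2}, take 0 (0->0 ok)
  t18 'y' -> {1}, take 1 (0->1 ok)
  t19 'y' -> {1}, take 1 (1->1 ok)
  t20 'y' -> {1}, take 1 (1->1 ok)
  t21 'y' -> {1}, take 1 (1->1 ok)
  t22 'x' -> {0,2}, take 2 (1->2 ok)
  t23 'x' -> {0,2}, take 2 (2->2 ok)
  t24 'x' -> {0,2}, take 2 (2->2 ok)
  t25 'x' -> {0,2}, take 2 (2->2 ok)
  t26 'x' -> {0,2}, take 0 (2->0 ok)

0,0,0,1,2,0,0,1,2,0,1,1,2,2,2,0,0,0,1,1,1,1,2,2,2,2,0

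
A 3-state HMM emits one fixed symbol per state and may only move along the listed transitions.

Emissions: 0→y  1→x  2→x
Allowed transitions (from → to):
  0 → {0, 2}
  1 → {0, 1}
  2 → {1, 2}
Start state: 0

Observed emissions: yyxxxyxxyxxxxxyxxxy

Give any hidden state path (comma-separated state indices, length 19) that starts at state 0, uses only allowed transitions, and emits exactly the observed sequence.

0,0,2,1,1,0,2,1,0,2,2,2,1,1,0,2,2,1,0

  [0] y  {0}  => 0  start
  [1] y  {0}  => 0  0->0 ok
  [2] x  {1,2}  => 2  0->2 ok
  [3] x  {1,2}  => 1  2->1 ok
  [4] x  {1,2}  => 1  1->1 ok
  [5] y  {0}  => 0  1->0 ok
  [6] x  {1,2}  => 2  0->2 ok
  [7] x  {1,2}  => 1  2->1 ok
  [8] y  {0}  => 0  1->0 ok
  [9] x  {1,2}  => 2  0->2 ok
  [10] x  {1,2}  => 2  2->2 ok
  [11] x  {1,2}  => 2  2->2 ok
  [12] x  {1,2}  => 1  2->1 ok
  [13] x  {1,2}  => 1  1->1 ok
  [14] y  {0}  => 0  1->0 ok
  [15] x  {1,2}  => 2  0->2 ok
  [16] x  {1,2}  => 2  2->2 ok
  [17] x  {1,2}  => 1  2->1 ok
  [18] y  {0}  => 0  1->0 ok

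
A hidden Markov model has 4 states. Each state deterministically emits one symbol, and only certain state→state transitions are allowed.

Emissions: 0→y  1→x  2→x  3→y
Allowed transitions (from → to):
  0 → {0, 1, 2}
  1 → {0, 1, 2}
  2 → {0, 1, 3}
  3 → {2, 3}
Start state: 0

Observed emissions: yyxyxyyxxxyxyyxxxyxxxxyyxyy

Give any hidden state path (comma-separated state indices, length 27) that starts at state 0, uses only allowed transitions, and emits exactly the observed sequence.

0,0,2,3,2,0,0,2,1,1,0,2,3,3,2,1,1,0,2,1,1,2,3,3,2,3,3

  0: obs=y cand={0,3} pick 0 [start]
  1: obs=y cand={0,3} pick 0 [0->0 ok]
  2: obs=x cand={1,2} pick 2 [0->2 ok]
  3: obs=y cand={0,3} pick 3 [2->3 ok]
  4: obs=x cand={1,2} pick 2 [3->2 ok]
  5: obs=y cand={0,3} pick 0 [2->0 ok]
  6: obs=y cand={0,3} pick 0 [0->0 ok]
  7: obs=x cand={1,2} pick 2 [0->2 ok]
  8: obs=x cand={1,2} pick 1 [2->1 ok]
  9: obs=x cand={1,2} pick 1 [1->1 ok]
  10: obs=y cand={0,3} pick 0 [1->0 ok]
  11: obs=x cand={1,2} pick 2 [0->2 ok]
  12: obs=y cand={0,3} pick 3 [2->3 ok]
  13: obs=y cand={0,3} pick 3 [3->3 ok]
  14: obs=x cand={1,2} pick 2 [3->2 ok]
  15: obs=x cand={1,2} pick 1 [2->1 ok]
  16: obs=x cand={1,2} pick 1 [1->1 ok]
  17: obs=y cand={0,3} pick 0 [1->0 ok]
  18: obs=x cand={1,2} pick 2 [0->2 ok]
  19: obs=x cand={1,2} pick 1 [2->1 ok]
  20: obs=x cand={1,2} pick 1 [1->1 ok]
  21: obs=x cand={1,2} pick 2 [1->2 ok]
  22: obs=y cand={0,3} pick 3 [2->3 ok]
  23: obs=y cand={0,3} pick 3 [3->3 ok]
  24: obs=x cand={1,2} pick 2 [3->2 ok]
  25: obs=y cand={0,3} pick 3 [2->3 ok]
  26: obs=y cand={0,3} pick 3 [3->3 ok]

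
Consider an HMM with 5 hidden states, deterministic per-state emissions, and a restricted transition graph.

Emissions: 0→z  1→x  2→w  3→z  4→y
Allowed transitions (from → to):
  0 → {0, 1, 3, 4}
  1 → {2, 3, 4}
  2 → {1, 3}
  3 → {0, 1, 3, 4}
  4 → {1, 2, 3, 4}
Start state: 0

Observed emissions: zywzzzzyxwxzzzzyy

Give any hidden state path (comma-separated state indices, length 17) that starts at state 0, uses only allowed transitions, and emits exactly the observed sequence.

0,4,2,3,3,0,0,4,1,2,1,3,3,0,3,4,4

  t0 'z' -> {0,3}, take 0 (start)
  t1 'y' -> {4}, take 4 (0->4 ok)
  t2 'w' -> {2}, take 2 (4->2 ok)
  t3 'z' -> {0,3}, take 3 (2->3 ok)
  t4 'z' -> {0,3}, take 3 (3->3 ok)
  t5 'z' -> {0,3}, take 0 (3->0 ok)
  t6 'z' -> {0,3}, take 0 (0->0 ok)
  t7 'y' -> {4}, take 4 (0->4 ok)
  t8 'x' -> {1}, take 1 (4->1 ok)
  t9 'w' -> {2}, take 2 (1->2 ok)
  t10 'x' -> {1}, take 1 (2->1 ok)
  t11 'z' -> {0,3}, take 3 (1->3 ok)
  t12 'z' -> {0,3}, take 3 (3->3 ok)
  t13 'z' -> {0,3}, take 0 (3->0 ok)
  t14 'z' -> {0,3}, take 3 (0->3 ok)
  t15 'y' -> {4}, take 4 (3->4 ok)
  t16 'y' -> {4}, take 4 (4->4 ok)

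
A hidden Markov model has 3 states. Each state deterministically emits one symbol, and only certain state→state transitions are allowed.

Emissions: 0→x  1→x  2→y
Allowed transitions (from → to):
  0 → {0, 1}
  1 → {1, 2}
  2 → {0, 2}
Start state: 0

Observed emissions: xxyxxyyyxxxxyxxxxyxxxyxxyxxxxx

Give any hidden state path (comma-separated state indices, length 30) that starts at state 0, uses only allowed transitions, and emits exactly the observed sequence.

  [0] x  {0,1}  => 0  start
  [1] x  {0,1}  => 1  0->1 ok
  [2] y  {2}  => 2  1->2 ok
  [3] x  {0,1}  => 0  2->0 ok
  [4] x  {0,1}  => 1  0->1 ok
  [5] y  {2}  => 2  1->2 ok
  [6] y  {2}  => 2  2->2 ok
  [7] y  {2}  => 2  2->2 ok
  [8] x  {0,1}  => 0  2->0 ok
  [9] x  {0,1}  => 0  0->0 ok
  [10] x  {0,1}  => 1  0->1 ok
  [11] x  {0,1}  => 1  1->1 ok
  [12] y  {2}  => 2  1->2 ok
  [13] x  {0,1}  => 0  2->0 ok
  [14] x  {0,1}  => 0  0->0 ok
  [15] x  {0,1}  => 0  0->0 ok
  [16] x  {0,1}  => 1  0->1 ok
  [17] y  {2}  => 2  1->2 ok
  [18] x  {0,1}  => 0  2->0 ok
  [19] x  {0,1}  => 0  0->0 ok
  [20] x  {0,1}  => 1  0->1 ok
  [21] y  {2}  => 2  1->2 ok
  [22] x  {0,1}  => 0  2->0 ok
  [23] x  {0,1}  => 1  0->1 ok
  [24] y  {2}  => 2  1->2 ok
  [25] x  {0,1}  => 0  2->0 ok
  [26] x  {0,1}  => 0  0->0 ok
  [27] x  {0,1}  => 0  0->0 ok
  [28] x  {0,1}  => 0  0->0 ok
  [29] x  {0,1}  => 0  0->0 ok

0,1,2,0,1,2,2,2,0,0,1,1,2,0,0,0,1,2,0,0,1,2,0,1,2,0,0,0,0,0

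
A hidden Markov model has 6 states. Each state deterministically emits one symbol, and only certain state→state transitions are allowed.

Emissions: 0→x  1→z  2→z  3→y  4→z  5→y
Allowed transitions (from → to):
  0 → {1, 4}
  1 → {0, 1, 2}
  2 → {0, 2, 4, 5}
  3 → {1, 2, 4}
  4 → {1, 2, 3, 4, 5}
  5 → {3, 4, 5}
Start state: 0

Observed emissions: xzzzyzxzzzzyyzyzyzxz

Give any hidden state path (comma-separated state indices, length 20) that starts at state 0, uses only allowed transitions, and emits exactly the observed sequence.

  t0 'x' -> {0}, take 0 (start)
  t1 'z' -> {1,2,4}, take 4 (0->4 ok)
  t2 'z' -> {1,2,4}, take 2 (4->2 ok)
  t3 'z' -> {1,2,4}, take 4 (2->4 ok)
  t4 'y' -> {3,5}, take 3 (4->3 ok)
  t5 'z' -> {1,2,4}, take 1 (3->1 ok)
  t6 'x' -> {0}, take 0 (1->0 ok)
  t7 'z' -> {1,2,4}, take 1 (0->1 ok)
  t8 'z' -> {1,2,4}, take 2 (1->2 ok)
  t9 'z' -> {1,2,4}, take 4 (2->4 ok)
  t10 'z' -> {1,2,4}, take 2 (4->2 ok)
  t11 'y' -> {3,5}, take 5 (2->5 ok)
  t12 'y' -> {3,5}, take 3 (5->3 ok)
  t13 'z' -> {1,2,4}, take 4 (3->4 ok)
  t14 'y' -> {3,5}, take 5 (4->5 ok)
  t15 'z' -> {1,2,4}, take 4 (5->4 ok)
  t16 'y' -> {3,5}, take 3 (4->3 ok)
  t17 'z' -> {1,2,4}, take 1 (3->1 ok)
  t18 'x' -> {0}, take 0 (1->0 ok)
  t19 'z' -> {1,2,4}, take 1 (0->1 ok)

0,4,2,4,3,1,0,1,2,4,2,5,3,4,5,4,3,1,0,1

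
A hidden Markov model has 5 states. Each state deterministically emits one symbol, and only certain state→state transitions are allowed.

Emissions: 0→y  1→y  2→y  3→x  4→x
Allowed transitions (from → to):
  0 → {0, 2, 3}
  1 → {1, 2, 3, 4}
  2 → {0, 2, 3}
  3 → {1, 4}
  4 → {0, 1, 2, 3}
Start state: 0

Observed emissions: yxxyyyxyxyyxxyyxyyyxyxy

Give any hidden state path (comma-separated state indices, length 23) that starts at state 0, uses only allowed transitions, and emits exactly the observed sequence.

  pos 0: y in {0,1,2}, choose 0; start
  pos 1: x in {3,4}, choose 3; 0->3 ok
  pos 2: x in {3,4}, choose 4; 3->4 ok
  pos 3: y in {0,1,2}, choose 0; 4->0 ok
  pos 4: y in {0,1,2}, choose 2; 0->2 ok
  pos 5: y in {0,1,2}, choose 0; 2->0 ok
  pos 6: x in {3,4}, choose 3; 0->3 ok
  pos 7: y in {0,1,2}, choose 1; 3->1 ok
  pos 8: x in {3,4}, choose 4; 1->4 ok
  pos 9: y in {0,1,2}, choose 1; 4->1 ok
  pos 10: y in {0,1,2}, choose 1; 1->1 ok
  pos 11: x in {3,4}, choose 3; 1->3 ok
  pos 12: x in {3,4}, choose 4; 3->4 ok
  pos 13: y in {0,1,2}, choose 2; 4->2 ok
  pos 14: y in {0,1,2}, choose 2; 2->2 ok
  pos 15: x in {3,4}, choose 3; 2->3 ok
  pos 16: y in {0,1,2}, choose 1; 3->1 ok
  pos 17: y in {0,1,2}, choose 2; 1->2 ok
  pos 18: y in {0,1,2}, choose 0; 2->0 ok
  pos 19: x in {3,4}, choose 3; 0->3 ok
  pos 20: y in {0,1,2}, choose 1; 3->1 ok
  pos 21: x in {3,4}, choose 3; 1->3 ok
  pos 22: y in {0,1,2}, choose 1; 3->1 ok

0,3,4,0,2,0,3,1,4,1,1,3,4,2,2,3,1,2,0,3,1,3,1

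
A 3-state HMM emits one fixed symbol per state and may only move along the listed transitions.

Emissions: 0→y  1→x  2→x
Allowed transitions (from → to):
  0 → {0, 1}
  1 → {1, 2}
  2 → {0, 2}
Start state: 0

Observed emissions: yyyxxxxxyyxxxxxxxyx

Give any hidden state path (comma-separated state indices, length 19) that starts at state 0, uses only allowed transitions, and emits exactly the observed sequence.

  [0] y  {0}  => 0  start
  [1] y  {0}  => 0  0->0 ok
  [2] y  {0}  => 0  0->0 ok
  [3] x  {1,2}  => 1  0->1 ok
  [4] x  {1,2}  => 1  1->1 ok
  [5] x  {1,2}  => 1  1->1 ok
  [6] x  {1,2}  => 1  1->1 ok
  [7] x  {1,2}  => 2  1->2 ok
  [8] y  {0}  => 0  2->0 ok
  [9] y  {0}  => 0  0->0 ok
  [10] x  {1,2}  => 1  0->1 ok
  [11] x  {1,2}  => 1  1->1 ok
  [12] x  {1,2}  => 2  1->2 ok
  [13] x  {1,2}  => 2  2->2 ok
  [14] x  {1,2}  => 2  2->2 ok
  [15] x  {1,2}  => 2  2->2 ok
  [16] x  {1,2}  => 2  2->2 ok
  [17] y  {0}  => 0  2->0 ok
  [18] x  {1,2}  => 1  0->1 ok

0,0,0,1,1,1,1,2,0,0,1,1,2,2,2,2,2,0,1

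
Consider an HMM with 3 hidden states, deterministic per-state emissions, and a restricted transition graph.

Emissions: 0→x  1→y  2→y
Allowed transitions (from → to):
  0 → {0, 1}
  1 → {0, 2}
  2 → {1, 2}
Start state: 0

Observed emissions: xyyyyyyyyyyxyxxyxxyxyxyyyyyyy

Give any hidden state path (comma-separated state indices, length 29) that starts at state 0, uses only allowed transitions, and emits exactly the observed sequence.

0,1,2,1,2,2,1,2,2,2,1,0,1,0,0,1,0,0,1,0,1,0,1,2,2,1,2,1,2

  [0] x  {0}  => 0  start
  [1] y  {1,2}  => 1  0->1 ok
  [2] y  {1,2}  => 2  1->2 ok
  [3] y  {1,2}  => 1  2->1 ok
  [4] y  {1,2}  => 2  1->2 ok
  [5] y  {1,2}  => 2  2->2 ok
  [6] y  {1,2}  => 1  2->1 ok
  [7] y  {1,2}  => 2  1->2 ok
  [8] y  {1,2}  => 2  2->2 ok
  [9] y  {1,2}  => 2  2->2 ok
  [10] y  {1,2}  => 1  2->1 ok
  [11] x  {0}  => 0  1->0 ok
  [12] y  {1,2}  => 1  0->1 ok
  [13] x  {0}  => 0  1->0 ok
  [14] x  {0}  => 0  0->0 ok
  [15] y  {1,2}  => 1  0->1 ok
  [16] x  {0}  => 0  1->0 ok
  [17] x  {0}  => 0  0->0 ok
  [18] y  {1,2}  => 1  0->1 ok
  [19] x  {0}  => 0  1->0 ok
  [20] y  {1,2}  => 1  0->1 ok
  [21] x  {0}  => 0  1->0 ok
  [22] y  {1,2}  => 1  0->1 ok
  [23] y  {1,2}  => 2  1->2 ok
  [24] y  {1,2}  => 2  2->2 ok
  [25] y  {1,2}  => 1  2->1 ok
  [26] y  {1,2}  => 2  1->2 ok
  [27] y  {1,2}  => 1  2->1 ok
  [28] y  {1,2}  => 2  1->2 ok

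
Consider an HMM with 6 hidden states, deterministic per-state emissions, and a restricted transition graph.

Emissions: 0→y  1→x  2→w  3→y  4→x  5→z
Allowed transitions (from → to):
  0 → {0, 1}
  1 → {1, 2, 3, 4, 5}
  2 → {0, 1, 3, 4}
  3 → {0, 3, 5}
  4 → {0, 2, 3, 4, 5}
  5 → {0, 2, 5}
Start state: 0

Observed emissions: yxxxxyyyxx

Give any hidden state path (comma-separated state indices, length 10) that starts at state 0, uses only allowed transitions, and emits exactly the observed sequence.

0,1,1,4,4,0,0,0,1,4

  [0] y  {0,3}  => 0  start
  [1] x  {1,4}  => 1  0->1 ok
  [2] x  {1,4}  => 1  1->1 ok
  [3] x  {1,4}  => 4  1->4 ok
  [4] x  {1,4}  => 4  4->4 ok
  [5] y  {0,3}  => 0  4->0 ok
  [6] y  {0,3}  => 0  0->0 ok
  [7] y  {0,3}  => 0  0->0 ok
  [8] x  {1,4}  => 1  0->1 ok
  [9] x  {1,4}  => 4  1->4 ok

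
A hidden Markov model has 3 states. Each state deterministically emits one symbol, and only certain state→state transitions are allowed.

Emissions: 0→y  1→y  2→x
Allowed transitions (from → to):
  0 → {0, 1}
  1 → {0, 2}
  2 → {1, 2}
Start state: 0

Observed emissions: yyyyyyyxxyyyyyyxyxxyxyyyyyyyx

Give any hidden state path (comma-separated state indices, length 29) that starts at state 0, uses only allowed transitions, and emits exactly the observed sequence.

0,0,1,0,1,0,1,2,2,1,0,0,1,0,1,2,1,2,2,1,2,1,0,0,1,0,0,1,2

  t0 'y' -> {0,1}, take 0 (start)
  t1 'y' -> {0,1}, take 0 (0->0 ok)
  t2 'y' -> {0,1}, take 1 (0->1 ok)
  t3 'y' -> {0,1}, take 0 (1->0 ok)
  t4 'y' -> {0,1}, take 1 (0->1 ok)
  t5 'y' -> {0,1}, take 0 (1->0 ok)
  t6 'y' -> {0,1}, take 1 (0->1 ok)
  t7 'x' -> {2}, take 2 (1->2 ok)
  t8 'x' -> {2}, take 2 (2->2 ok)
  t9 'y' -> {0,1}, take 1 (2->1 ok)
  t10 'y' -> {0,1}, take 0 (1->0 ok)
  t11 'y' -> {0,1}, take 0 (0->0 ok)
  t12 'y' -> {0,1}, take 1 (0->1 ok)
  t13 'y' -> {0,1}, take 0 (1->0 ok)
  t14 'y' -> {0,1}, take 1 (0->1 ok)
  t15 'x' -> {2}, take 2 (1->2 ok)
  t16 'y' -> {0,1}, take 1 (2->1 ok)
  t17 'x' -> {2}, take 2 (1->2 ok)
  t18 'x' -> {2}, take 2 (2->2 ok)
  t19 'y' -> {0,1}, take 1 (2->1 ok)
  t20 'x' -> {2}, take 2 (1->2 ok)
  t21 'y' -> {0,1}, take 1 (2->1 ok)
  t22 'y' -> {0,1}, take 0 (1->0 ok)
  t23 'y' -> {0,1}, take 0 (0->0 ok)
  t24 'y' -> {0,1}, take 1 (0->1 ok)
  t25 'y' -> {0,1}, take 0 (1->0 ok)
  t26 'y' -> {0,1}, take 0 (0->0 ok)
  t27 'y' -> {0,1}, take 1 (0->1 ok)
  t28 'x' -> {2}, take 2 (1->2 ok)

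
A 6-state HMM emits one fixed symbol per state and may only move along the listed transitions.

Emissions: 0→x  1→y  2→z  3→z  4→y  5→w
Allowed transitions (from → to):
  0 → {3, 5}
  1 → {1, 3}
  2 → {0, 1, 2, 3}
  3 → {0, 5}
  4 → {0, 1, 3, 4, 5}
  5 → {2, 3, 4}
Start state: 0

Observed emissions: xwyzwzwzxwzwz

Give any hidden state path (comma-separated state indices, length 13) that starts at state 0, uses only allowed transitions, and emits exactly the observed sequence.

0,5,4,3,5,3,5,3,0,5,3,5,3

  0: obs=x cand={0} pick 0 [start]
  1: obs=w cand={5} pick 5 [0->5 ok]
  2: obs=y cand={1,4} pick 4 [5->4 ok]
  3: obs=z cand={2,3} pick 3 [4->3 ok]
  4: obs=w cand={5} pick 5 [3->5 ok]
  5: obs=z cand={2,3} pick 3 [5->3 ok]
  6: obs=w cand={5} pick 5 [3->5 ok]
  7: obs=z cand={2,3} pick 3 [5->3 ok]
  8: obs=x cand={0} pick 0 [3->0 ok]
  9: obs=w cand={5} pick 5 [0->5 ok]
  10: obs=z cand={2,3} pick 3 [5->3 ok]
  11: obs=w cand={5} pick 5 [3->5 ok]
  12: obs=z cand={2,3} pick 3 [5->3 ok]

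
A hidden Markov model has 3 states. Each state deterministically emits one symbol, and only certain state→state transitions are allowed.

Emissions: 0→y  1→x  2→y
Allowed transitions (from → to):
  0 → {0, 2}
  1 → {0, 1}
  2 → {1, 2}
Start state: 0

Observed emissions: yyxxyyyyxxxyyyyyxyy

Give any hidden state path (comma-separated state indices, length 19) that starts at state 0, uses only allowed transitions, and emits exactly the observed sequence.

0,2,1,1,0,2,2,2,1,1,1,0,0,0,0,2,1,0,2

  t0 'y' -> {0,2}, take 0 (start)
  t1 'y' -> {0,2}, take 2 (0->2 ok)
  t2 'x' -> {1}, take 1 (2->1 ok)
  t3 'x' -> {1}, take 1 (1->1 ok)
  t4 'y' -> {0,2}, take 0 (1->0 ok)
  t5 'y' -> {0,2}, take 2 (0->2 ok)
  t6 'y' -> {0,2}, take 2 (2->2 ok)
  t7 'y' -> {0,2}, take 2 (2->2 ok)
  t8 'x' -> {1}, take 1 (2->1 ok)
  t9 'x' -> {1}, take 1 (1->1 ok)
  t10 'x' -> {1}, take 1 (1->1 ok)
  t11 'y' -> {0,2}, take 0 (1->0 ok)
  t12 'y' -> {0,2}, take 0 (0->0 ok)
  t13 'y' -> {0,2}, take 0 (0->0 ok)
  t14 'y' -> {0,2}, take 0 (0->0 ok)
  t15 'y' -> {0,2}, take 2 (0->2 ok)
  t16 'x' -> {1}, take 1 (2->1 ok)
  t17 'y' -> {0,2}, take 0 (1->0 ok)
  t18 'y' -> {0,2}, take 2 (0->2 ok)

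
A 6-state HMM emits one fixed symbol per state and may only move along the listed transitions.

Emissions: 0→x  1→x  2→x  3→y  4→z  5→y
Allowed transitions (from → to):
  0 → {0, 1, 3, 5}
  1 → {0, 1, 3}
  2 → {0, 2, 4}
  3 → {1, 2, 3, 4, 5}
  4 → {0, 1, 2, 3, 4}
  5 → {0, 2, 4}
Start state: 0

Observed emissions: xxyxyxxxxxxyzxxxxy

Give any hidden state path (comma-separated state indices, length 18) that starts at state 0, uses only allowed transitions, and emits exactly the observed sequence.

0,0,3,1,3,1,1,0,1,0,0,5,4,1,1,1,0,5

  t0 'x' -> {0,1,2}, take 0 (start)
  t1 'x' -> {0,1,2}, take 0 (0->0 ok)
  t2 'y' -> {3,5}, take 3 (0->3 ok)
  t3 'x' -> {0,1,2}, take 1 (3->1 ok)
  t4 'y' -> {3,5}, take 3 (1->3 ok)
  t5 'x' -> {0,1,2}, take 1 (3->1 ok)
  t6 'x' -> {0,1,2}, take 1 (1->1 ok)
  t7 'x' -> {0,1,2}, take 0 (1->0 ok)
  t8 'x' -> {0,1,2}, take 1 (0->1 ok)
  t9 'x' -> {0,1,2}, take 0 (1->0 ok)
  t10 'x' -> {0,1,2}, take 0 (0->0 ok)
  t11 'y' -> {3,5}, take 5 (0->5 ok)
  t12 'z' -> {4}, take 4 (5->4 ok)
  t13 'x' -> {0,1,2}, take 1 (4->1 ok)
  t14 'x' -> {0,1,2}, take 1 (1->1 ok)
  t15 'x' -> {0,1,2}, take 1 (1->1 ok)
  t16 'x' -> {0,1,2}, take 0 (1->0 ok)
  t17 'y' -> {3,5}, take 5 (0->5 ok)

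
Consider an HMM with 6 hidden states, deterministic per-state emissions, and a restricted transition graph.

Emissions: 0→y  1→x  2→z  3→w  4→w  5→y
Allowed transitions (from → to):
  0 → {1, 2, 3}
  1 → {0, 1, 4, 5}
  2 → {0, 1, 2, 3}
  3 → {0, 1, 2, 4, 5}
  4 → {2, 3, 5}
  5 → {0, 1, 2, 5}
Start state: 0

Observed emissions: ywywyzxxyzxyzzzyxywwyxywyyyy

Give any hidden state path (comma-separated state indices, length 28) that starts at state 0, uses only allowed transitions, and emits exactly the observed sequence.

0,3,0,3,0,2,1,1,5,2,1,0,2,2,2,0,1,0,3,4,5,1,0,3,5,5,5,0

  pos 0: y in {0,5}, choose 0; start
  pos 1: w in {3,4}, choose 3; 0->3 ok
  pos 2: y in {0,5}, choose 0; 3->0 ok
  pos 3: w in {3,4}, choose 3; 0->3 ok
  pos 4: y in {0,5}, choose 0; 3->0 ok
  pos 5: z in {2}, choose 2; 0->2 ok
  pos 6: x in {1}, choose 1; 2->1 ok
  pos 7: x in {1}, choose 1; 1->1 ok
  pos 8: y in {0,5}, choose 5; 1->5 ok
  pos 9: z in {2}, choose 2; 5->2 ok
  pos 10: x in {1}, choose 1; 2->1 ok
  pos 11: y in {0,5}, choose 0; 1->0 ok
  pos 12: z in {2}, choose 2; 0->2 ok
  pos 13: z in {2}, choose 2; 2->2 ok
  pos 14: z in {2}, choose 2; 2->2 ok
  pos 15: y in {0,5}, choose 0; 2->0 ok
  pos 16: x in {1}, choose 1; 0->1 ok
  pos 17: y in {0,5}, choose 0; 1->0 ok
  pos 18: w in {3,4}, choose 3; 0->3 ok
  pos 19: w in {3,4}, choose 4; 3->4 ok
  pos 20: y in {0,5}, choose 5; 4->5 ok
  pos 21: x in {1}, choose 1; 5->1 ok
  pos 22: y in {0,5}, choose 0; 1->0 ok
  pos 23: w in {3,4}, choose 3; 0->3 ok
  pos 24: y in {0,5}, choose 5; 3->5 ok
  pos 25: y in {0,5}, choose 5; 5->5 ok
  pos 26: y in {0,5}, choose 5; 5->5 ok
  pos 27: y in {0,5}, choose 0; 5->0 ok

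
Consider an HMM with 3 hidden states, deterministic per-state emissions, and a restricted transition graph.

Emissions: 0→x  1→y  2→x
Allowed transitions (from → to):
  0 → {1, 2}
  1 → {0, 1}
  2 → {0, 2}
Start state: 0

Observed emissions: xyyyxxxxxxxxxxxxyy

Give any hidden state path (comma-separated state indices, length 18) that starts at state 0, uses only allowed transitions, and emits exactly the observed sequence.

0,1,1,1,0,2,0,2,2,0,2,2,0,2,2,0,1,1

  [0] x  {0,2}  => 0  start
  [1] y  {1}  => 1  0->1 ok
  [2] y  {1}  => 1  1->1 ok
  [3] y  {1}  => 1  1->1 ok
  [4] x  {0,2}  => 0  1->0 ok
  [5] x  {0,2}  => 2  0->2 ok
  [6] x  {0,2}  => 0  2->0 ok
  [7] x  {0,2}  => 2  0->2 ok
  [8] x  {0,2}  => 2  2->2 ok
  [9] x  {0,2}  => 0  2->0 ok
  [10] x  {0,2}  => 2  0->2 ok
  [11] x  {0,2}  => 2  2->2 ok
  [12] x  {0,2}  => 0  2->0 ok
  [13] x  {0,2}  => 2  0->2 ok
  [14] x  {0,2}  => 2  2->2 ok
  [15] x  {0,2}  => 0  2->0 ok
  [16] y  {1}  => 1  0->1 ok
  [17] y  {1}  => 1  1->1 ok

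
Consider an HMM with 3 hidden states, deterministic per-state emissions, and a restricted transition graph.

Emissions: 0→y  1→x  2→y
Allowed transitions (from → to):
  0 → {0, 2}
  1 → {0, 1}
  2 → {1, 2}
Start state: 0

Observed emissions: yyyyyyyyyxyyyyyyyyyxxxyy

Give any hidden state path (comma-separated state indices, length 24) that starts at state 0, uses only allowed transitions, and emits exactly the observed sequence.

  [0] y  {0,2}  => 0  start
  [1] y  {0,2}  => 0  0->0 ok
  [2] y  {0,2}  => 0  0->0 ok
  [3] y  {0,2}  => 2  0->2 ok
  [4] y  {0,2}  => 2  2->2 ok
  [5] y  {0,2}  => 2  2->2 ok
  [6] y  {0,2}  => 2  2->2 ok
  [7] y  {0,2}  => 2  2->2 ok
  [8] y  {0,2}  => 2  2->2 ok
  [9] x  {1}  => 1  2->1 ok
  [10] y  {0,2}  => 0  1->0 ok
  [11] y  {0,2}  => 0  0->0 ok
  [12] y  {0,2}  => 0  0->0 ok
  [13] y  {0,2}  => 0  0->0 ok
  [14] y  {0,2}  => 0  0->0 ok
  [15] y  {0,2}  => 0  0->0 ok
  [16] y  {0,2}  => 2  0->2 ok
  [17] y  {0,2}  => 2  2->2 ok
  [18] y  {0,2}  => 2  2->2 ok
  [19] x  {1}  => 1  2->1 ok
  [20] x  {1}  => 1  1->1 ok
  [21] x  {1}  => 1  1->1 ok
  [22] y  {0,2}  => 0  1->0 ok
  [23] y  {0,2}  => 2  0->2 ok

0,0,0,2,2,2,2,2,2,1,0,0,0,0,0,0,2,2,2,1,1,1,0,2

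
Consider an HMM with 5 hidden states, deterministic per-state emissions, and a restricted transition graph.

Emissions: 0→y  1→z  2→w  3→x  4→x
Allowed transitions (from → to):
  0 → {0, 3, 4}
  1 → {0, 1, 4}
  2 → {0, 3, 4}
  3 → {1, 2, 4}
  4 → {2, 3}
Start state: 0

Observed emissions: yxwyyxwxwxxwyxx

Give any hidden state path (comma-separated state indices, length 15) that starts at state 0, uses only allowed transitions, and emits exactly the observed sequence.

  t0 'y' -> {0}, take 0 (start)
  t1 'x' -> {3,4}, take 3 (0->3 ok)
  t2 'w' -> {2}, take 2 (3->2 ok)
  t3 'y' -> {0}, take 0 (2->0 ok)
  t4 'y' -> {0}, take 0 (0->0 ok)
  t5 'x' -> {3,4}, take 4 (0->4 ok)
  t6 'w' -> {2}, take 2 (4->2 ok)
  t7 'x' -> {3,4}, take 4 (2->4 ok)
  t8 'w' -> {2}, take 2 (4->2 ok)
  t9 'x' -> {3,4}, take 3 (2->3 ok)
  t10 'x' -> {3,4}, take 4 (3->4 ok)
  t11 'w' -> {2}, take 2 (4->2 ok)
  t12 'y' -> {0}, take 0 (2->0 ok)
  t13 'x' -> {3,4}, take 4 (0->4 ok)
  t14 'x' -> {3,4}, take 3 (4->3 ok)

0,3,2,0,0,4,2,4,2,3,4,2,0,4,3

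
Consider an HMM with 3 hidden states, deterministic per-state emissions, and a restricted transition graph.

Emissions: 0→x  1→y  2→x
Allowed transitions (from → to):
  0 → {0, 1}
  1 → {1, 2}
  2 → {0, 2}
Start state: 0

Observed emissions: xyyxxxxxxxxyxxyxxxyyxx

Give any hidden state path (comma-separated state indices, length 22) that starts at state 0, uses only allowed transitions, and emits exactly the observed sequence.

0,1,1,2,2,2,2,2,0,0,0,1,2,0,1,2,0,0,1,1,2,2

  pos 0: x in {0,2}, choose 0; start
  pos 1: y in {1}, choose 1; 0->1 ok
  pos 2: y in {1}, choose 1; 1->1 ok
  pos 3: x in {0,2}, choose 2; 1->2 ok
  pos 4: x in {0,2}, choose 2; 2->2 ok
  pos 5: x in {0,2}, choose 2; 2->2 ok
  pos 6: x in {0,2}, choose 2; 2->2 ok
  pos 7: x in {0,2}, choose 2; 2->2 ok
  pos 8: x in {0,2}, choose 0; 2->0 ok
  pos 9: x in {0,2}, choose 0; 0->0 ok
  pos 10: x in {0,2}, choose 0; 0->0 ok
  pos 11: y in {1}, choose 1; 0->1 ok
  pos 12: x in {0,2}, choose 2; 1->2 ok
  pos 13: x in {0,2}, choose 0; 2->0 ok
  pos 14: y in {1}, choose 1; 0->1 ok
  pos 15: x in {0,2}, choose 2; 1->2 ok
  pos 16: x in {0,2}, choose 0; 2->0 ok
  pos 17: x in {0,2}, choose 0; 0->0 ok
  pos 18: y in {1}, choose 1; 0->1 ok
  pos 19: y in {1}, choose 1; 1->1 ok
  pos 20: x in {0,2}, choose 2; 1->2 ok
  pos 21: x in {0,2}, choose 2; 2->2 ok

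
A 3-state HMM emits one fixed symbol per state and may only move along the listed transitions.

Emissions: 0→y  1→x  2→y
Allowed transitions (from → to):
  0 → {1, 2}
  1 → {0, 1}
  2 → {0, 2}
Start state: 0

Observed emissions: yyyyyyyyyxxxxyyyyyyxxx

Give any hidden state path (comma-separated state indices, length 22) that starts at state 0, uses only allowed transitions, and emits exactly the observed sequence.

0,2,2,2,0,2,0,2,0,1,1,1,1,0,2,2,0,2,0,1,1,1

  pos 0: y in {0,2}, choose 0; start
  pos 1: y in {0,2}, choose 2; 0->2 ok
  pos 2: y in {0,2}, choose 2; 2->2 ok
  pos 3: y in {0,2}, choose 2; 2->2 ok
  pos 4: y in {0,2}, choose 0; 2->0 ok
  pos 5: y in {0,2}, choose 2; 0->2 ok
  pos 6: y in {0,2}, choose 0; 2->0 ok
  pos 7: y in {0,2}, choose 2; 0->2 ok
  pos 8: y in {0,2}, choose 0; 2->0 ok
  pos 9: x in {1}, choose 1; 0->1 ok
  pos 10: x in {1}, choose 1; 1->1 ok
  pos 11: x in {1}, choose 1; 1->1 ok
  pos 12: x in {1}, choose 1; 1->1 ok
  pos 13: y in {0,2}, choose 0; 1->0 ok
  pos 14: y in {0,2}, choose 2; 0->2 ok
  pos 15: y in {0,2}, choose 2; 2->2 ok
  pos 16: y in {0,2}, choose 0; 2->0 ok
  pos 17: y in {0,2}, choose 2; 0->2 ok
  pos 18: y in {0,2}, choose 0; 2->0 ok
  pos 19: x in {1}, choose 1; 0->1 ok
  pos 20: x in {1}, choose 1; 1->1 ok
  pos 21: x in {1}, choose 1; 1->1 ok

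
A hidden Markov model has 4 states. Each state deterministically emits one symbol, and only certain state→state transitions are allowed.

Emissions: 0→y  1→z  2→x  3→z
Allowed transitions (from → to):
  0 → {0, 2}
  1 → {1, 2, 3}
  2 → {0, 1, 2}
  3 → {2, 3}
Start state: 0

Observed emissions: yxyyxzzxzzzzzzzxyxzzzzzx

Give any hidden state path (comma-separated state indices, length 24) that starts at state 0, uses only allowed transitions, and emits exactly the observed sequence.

  t0 'y' -> {0}, take 0 (start)
  t1 'x' -> {2}, take 2 (0->2 ok)
  t2 'y' -> {0}, take 0 (2->0 ok)
  t3 'y' -> {0}, take 0 (0->0 ok)
  t4 'x' -> {2}, take 2 (0->2 ok)
  t5 'z' -> {1,3}, take 1 (2->1 ok)
  t6 'z' -> {1,3}, take 3 (1->3 ok)
  t7 'x' -> {2}, take 2 (3->2 ok)
  t8 'z' -> {1,3}, take 1 (2->1 ok)
  t9 'z' -> {1,3}, take 1 (1->1 ok)
  t10 'z' -> {1,3}, take 1 (1->1 ok)
  t11 'z' -> {1,3}, take 1 (1->1 ok)
  t12 'z' -> {1,3}, take 3 (1->3 ok)
  t13 'z' -> {1,3}, take 3 (3->3 ok)
  t14 'z' -> {1,3}, take 3 (3->3 ok)
  t15 'x' -> {2}, take 2 (3->2 ok)
  t16 'y' -> {0}, take 0 (2->0 ok)
  t17 'x' -> {2}, take 2 (0->2 ok)
  t18 'z' -> {1,3}, take 1 (2->1 ok)
  t19 'z' -> {1,3}, take 1 (1->1 ok)
  t20 'z' -> {1,3}, take 1 (1->1 ok)
  t21 'z' -> {1,3}, take 3 (1->3 ok)
  t22 'z' -> {1,3}, take 3 (3->3 ok)
  t23 'x' -> {2}, take 2 (3->2 ok)

0,2,0,0,2,1,3,2,1,1,1,1,3,3,3,2,0,2,1,1,1,3,3,2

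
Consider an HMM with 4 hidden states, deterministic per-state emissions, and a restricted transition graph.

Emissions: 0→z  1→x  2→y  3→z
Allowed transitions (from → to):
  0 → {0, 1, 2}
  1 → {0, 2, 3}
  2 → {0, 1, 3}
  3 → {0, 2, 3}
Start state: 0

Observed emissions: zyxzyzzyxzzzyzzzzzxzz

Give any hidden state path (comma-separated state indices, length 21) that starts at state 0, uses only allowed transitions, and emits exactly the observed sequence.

0,2,1,0,2,3,3,2,1,3,0,0,2,3,0,0,0,0,1,3,0

  pos 0: z in {0,3}, choose 0; start
  pos 1: y in {2}, choose 2; 0->2 ok
  pos 2: x in {1}, choose 1; 2->1 ok
  pos 3: z in {0,3}, choose 0; 1->0 ok
  pos 4: y in {2}, choose 2; 0->2 ok
  pos 5: z in {0,3}, choose 3; 2->3 ok
  pos 6: z in {0,3}, choose 3; 3->3 ok
  pos 7: y in {2}, choose 2; 3->2 ok
  pos 8: x in {1}, choose 1; 2->1 ok
  pos 9: z in {0,3}, choose 3; 1->3 ok
  pos 10: z in {0,3}, choose 0; 3->0 ok
  pos 11: z in {0,3}, choose 0; 0->0 ok
  pos 12: y in {2}, choose 2; 0->2 ok
  pos 13: z in {0,3}, choose 3; 2->3 ok
  pos 14: z in {0,3}, choose 0; 3->0 ok
  pos 15: z in {0,3}, choose 0; 0->0 ok
  pos 16: z in {0,3}, choose 0; 0->0 ok
  pos 17: z in {0,3}, choose 0; 0->0 ok
  pos 18: x in {1}, choose 1; 0->1 ok
  pos 19: z in {0,3}, choose 3; 1->3 ok
  pos 20: z in {0,3}, choose 0; 3->0 ok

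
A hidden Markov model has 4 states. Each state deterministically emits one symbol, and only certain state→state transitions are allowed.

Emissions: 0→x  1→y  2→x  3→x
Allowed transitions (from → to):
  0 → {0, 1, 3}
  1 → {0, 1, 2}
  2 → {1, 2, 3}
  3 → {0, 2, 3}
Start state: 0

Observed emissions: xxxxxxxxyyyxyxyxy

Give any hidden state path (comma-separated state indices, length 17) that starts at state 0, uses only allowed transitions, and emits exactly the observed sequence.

0,3,0,3,2,3,0,0,1,1,1,0,1,0,1,2,1

  [0] x  {0,2,3}  => 0  start
  [1] x  {0,2,3}  => 3  0->3 ok
  [2] x  {0,2,3}  => 0  3->0 ok
  [3] x  {0,2,3}  => 3  0->3 ok
  [4] x  {0,2,3}  => 2  3->2 ok
  [5] x  {0,2,3}  => 3  2->3 ok
  [6] x  {0,2,3}  => 0  3->0 ok
  [7] x  {0,2,3}  => 0  0->0 ok
  [8] y  {1}  => 1  0->1 ok
  [9] y  {1}  => 1  1->1 ok
  [10] y  {1}  => 1  1->1 ok
  [11] x  {0,2,3}  => 0  1->0 ok
  [12] y  {1}  => 1  0->1 ok
  [13] x  {0,2,3}  => 0  1->0 ok
  [14] y  {1}  => 1  0->1 ok
  [15] x  {0,2,3}  => 2  1->2 ok
  [16] y  {1}  => 1  2->1 ok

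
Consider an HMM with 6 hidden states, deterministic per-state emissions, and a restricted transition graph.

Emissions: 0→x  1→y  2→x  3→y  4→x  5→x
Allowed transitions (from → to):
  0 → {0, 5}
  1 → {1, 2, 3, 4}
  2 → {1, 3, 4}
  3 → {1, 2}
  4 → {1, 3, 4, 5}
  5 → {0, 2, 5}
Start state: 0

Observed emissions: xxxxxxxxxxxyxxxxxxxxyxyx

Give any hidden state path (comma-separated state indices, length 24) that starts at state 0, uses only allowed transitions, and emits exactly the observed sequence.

  t0 'x' -> {0,2,4,5}, take 0 (start)
  t1 'x' -> {0,2,4,5}, take 0 (0->0 ok)
  t2 'x' -> {0,2,4,5}, take 5 (0->5 ok)
  t3 'x' -> {0,2,4,5}, take 0 (5->0 ok)
  t4 'x' -> {0,2,4,5}, take 0 (0->0 ok)
  t5 'x' -> {0,2,4,5}, take 0 (0->0 ok)
  t6 'x' -> {0,2,4,5}, take 0 (0->0 ok)
  t7 'x' -> {0,2,4,5}, take 0 (0->0 ok)
  t8 'x' -> {0,2,4,5}, take 5 (0->5 ok)
  t9 'x' -> {0,2,4,5}, take 2 (5->2 ok)
  t10 'x' -> {0,2,4,5}, take 4 (2->4 ok)
  t11 'y' -> {1,3}, take 1 (4->1 ok)
  t12 'x' -> {0,2,4,5}, take 4 (1->4 ok)
  t13 'x' -> {0,2,4,5}, take 5 (4->5 ok)
  t14 'x' -> {0,2,4,5}, take 5 (5->5 ok)
  t15 'x' -> {0,2,4,5}, take 5 (5->5 ok)
  t16 'x' -> {0,2,4,5}, take 5 (5->5 ok)
  t17 'x' -> {0,2,4,5}, take 5 (5->5 ok)
  t18 'x' -> {0,2,4,5}, take 5 (5->5 ok)
  t19 'x' -> {0,2,4,5}, take 2 (5->2 ok)
  t20 'y' -> {1,3}, take 1 (2->1 ok)
  t21 'x' -> {0,2,4,5}, take 2 (1->2 ok)
  t22 'y' -> {1,3}, take 3 (2->3 ok)
  t23 'x' -> {0,2,4,5}, take 2 (3->2 ok)

0,0,5,0,0,0,0,0,5,2,4,1,4,5,5,5,5,5,5,2,1,2,3,2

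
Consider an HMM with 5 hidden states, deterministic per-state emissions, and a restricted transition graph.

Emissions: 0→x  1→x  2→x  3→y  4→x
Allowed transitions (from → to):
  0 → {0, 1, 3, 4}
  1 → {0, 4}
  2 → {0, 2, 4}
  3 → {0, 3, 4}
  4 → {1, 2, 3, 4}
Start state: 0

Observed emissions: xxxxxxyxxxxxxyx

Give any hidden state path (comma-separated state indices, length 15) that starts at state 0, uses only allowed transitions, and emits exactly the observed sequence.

  t0 'x' -> {0,1,2,4}, take 0 (start)
  t1 'x' -> {0,1,2,4}, take 4 (0->4 ok)
  t2 'x' -> {0,1,2,4}, take 2 (4->2 ok)
  t3 'x' -> {0,1,2,4}, take 4 (2->4 ok)
  t4 'x' -> {0,1,2,4}, take 1 (4->1 ok)
  t5 'x' -> {0,1,2,4}, take 4 (1->4 ok)
  t6 'y' -> {3}, take 3 (4->3 ok)
  t7 'x' -> {0,1,2,4}, take 4 (3->4 ok)
  t8 'x' -> {0,1,2,4}, take 1 (4->1 ok)
  t9 'x' -> {0,1,2,4}, take 0 (1->0 ok)
  t10 'x' -> {0,1,2,4}, take 0 (0->0 ok)
  t11 'x' -> {0,1,2,4}, take 1 (0->1 ok)
  t12 'x' -> {0,1,2,4}, take 0 (1->0 ok)
  t13 'y' -> {3}, take 3 (0->3 ok)
  t14 'x' -> {0,1,2,4}, take 4 (3->4 ok)

0,4,2,4,1,4,3,4,1,0,0,1,0,3,4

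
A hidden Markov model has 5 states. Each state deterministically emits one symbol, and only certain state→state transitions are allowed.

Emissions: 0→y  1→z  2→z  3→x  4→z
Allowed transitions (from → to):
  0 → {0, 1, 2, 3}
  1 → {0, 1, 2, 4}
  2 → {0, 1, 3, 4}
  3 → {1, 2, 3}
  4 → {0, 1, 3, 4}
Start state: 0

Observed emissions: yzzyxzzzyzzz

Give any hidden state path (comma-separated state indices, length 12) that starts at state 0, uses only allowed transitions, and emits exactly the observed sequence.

0,2,1,0,3,2,1,4,0,2,1,1

  0: obs=y cand={0} pick 0 [start]
  1: obs=z cand={1,2,4} pick 2 [0->2 ok]
  2: obs=z cand={1,2,4} pick 1 [2->1 ok]
  3: obs=y cand={0} pick 0 [1->0 ok]
  4: obs=x cand={3} pick 3 [0->3 ok]
  5: obs=z cand={1,2,4} pick 2 [3->2 ok]
  6: obs=z cand={1,2,4} pick 1 [2->1 ok]
  7: obs=z cand={1,2,4} pick 4 [1->4 ok]
  8: obs=y cand={0} pick 0 [4->0 ok]
  9: obs=z cand={1,2,4} pick 2 [0->2 ok]
  10: obs=z cand={1,2,4} pick 1 [2->1 ok]
  11: obs=z cand={1,2,4} pick 1 [1->1 ok]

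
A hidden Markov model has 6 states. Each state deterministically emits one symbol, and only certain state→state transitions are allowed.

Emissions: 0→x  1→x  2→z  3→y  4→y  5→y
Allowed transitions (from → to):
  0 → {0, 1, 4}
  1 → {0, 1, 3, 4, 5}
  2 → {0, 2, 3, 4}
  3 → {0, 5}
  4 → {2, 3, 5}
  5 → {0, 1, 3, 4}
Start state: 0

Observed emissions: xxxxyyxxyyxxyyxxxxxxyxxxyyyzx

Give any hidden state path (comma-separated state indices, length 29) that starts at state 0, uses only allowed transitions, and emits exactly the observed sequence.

0,0,0,0,4,3,0,1,4,5,0,1,4,5,0,1,0,0,1,1,3,0,0,1,4,5,4,2,0

  pos 0: x in {0,1}, choose 0; start
  pos 1: x in {0,1}, choose 0; 0->0 ok
  pos 2: x in {0,1}, choose 0; 0->0 ok
  pos 3: x in {0,1}, choose 0; 0->0 ok
  pos 4: y in {3,4,5}, choose 4; 0->4 ok
  pos 5: y in {3,4,5}, choose 3; 4->3 ok
  pos 6: x in {0,1}, choose 0; 3->0 ok
  pos 7: x in {0,1}, choose 1; 0->1 ok
  pos 8: y in {3,4,5}, choose 4; 1->4 ok
  pos 9: y in {3,4,5}, choose 5; 4->5 ok
  pos 10: x in {0,1}, choose 0; 5->0 ok
  pos 11: x in {0,1}, choose 1; 0->1 ok
  pos 12: y in {3,4,5}, choose 4; 1->4 ok
  pos 13: y in {3,4,5}, choose 5; 4->5 ok
  pos 14: x in {0,1}, choose 0; 5->0 ok
  pos 15: x in {0,1}, choose 1; 0->1 ok
  pos 16: x in {0,1}, choose 0; 1->0 ok
  pos 17: x in {0,1}, choose 0; 0->0 ok
  pos 18: x in {0,1}, choose 1; 0->1 ok
  pos 19: x in {0,1}, choose 1; 1->1 ok
  pos 20: y in {3,4,5}, choose 3; 1->3 ok
  pos 21: x in {0,1}, choose 0; 3->0 ok
  pos 22: x in {0,1}, choose 0; 0->0 ok
  pos 23: x in {0,1}, choose 1; 0->1 ok
  pos 24: y in {3,4,5}, choose 4; 1->4 ok
  pos 25: y in {3,4,5}, choose 5; 4->5 ok
  pos 26: y in {3,4,5}, choose 4; 5->4 ok
  pos 27: z in {2}, choose 2; 4->2 ok
  pos 28: x in {0,1}, choose 0; 2->0 ok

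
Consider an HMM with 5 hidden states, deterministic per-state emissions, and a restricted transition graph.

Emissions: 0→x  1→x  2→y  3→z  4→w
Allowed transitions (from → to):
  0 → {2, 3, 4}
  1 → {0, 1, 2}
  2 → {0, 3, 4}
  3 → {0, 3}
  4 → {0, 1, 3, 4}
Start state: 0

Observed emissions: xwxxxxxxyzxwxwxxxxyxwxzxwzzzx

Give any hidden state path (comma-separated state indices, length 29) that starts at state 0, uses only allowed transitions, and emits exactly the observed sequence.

0,4,1,1,1,1,1,1,2,3,0,4,0,4,1,1,1,1,2,0,4,0,3,0,4,3,3,3,0

  0: obs=x cand={0,1} pick 0 [start]
  1: obs=w cand={4} pick 4 [0->4 ok]
  2: obs=x cand={0,1} pick 1 [4->1 ok]
  3: obs=x cand={0,1} pick 1 [1->1 ok]
  4: obs=x cand={0,1} pick 1 [1->1 ok]
  5: obs=x cand={0,1} pick 1 [1->1 ok]
  6: obs=x cand={0,1} pick 1 [1->1 ok]
  7: obs=x cand={0,1} pick 1 [1->1 ok]
  8: obs=y cand={2} pick 2 [1->2 ok]
  9: obs=z cand={3} pick 3 [2->3 ok]
  10: obs=x cand={0,1} pick 0 [3->0 ok]
  11: obs=w cand={4} pick 4 [0->4 ok]
  12: obs=x cand={0,1} pick 0 [4->0 ok]
  13: obs=w cand={4} pick 4 [0->4 ok]
  14: obs=x cand={0,1} pick 1 [4->1 ok]
  15: obs=x cand={0,1} pick 1 [1->1 ok]
  16: obs=x cand={0,1} pick 1 [1->1 ok]
  17: obs=x cand={0,1} pick 1 [1->1 ok]
  18: obs=y cand={2} pick 2 [1->2 ok]
  19: obs=x cand={0,1} pick 0 [2->0 ok]
  20: obs=w cand={4} pick 4 [0->4 ok]
  21: obs=x cand={0,1} pick 0 [4->0 ok]
  22: obs=z cand={3} pick 3 [0->3 ok]
  23: obs=x cand={0,1} pick 0 [3->0 ok]
  24: obs=w cand={4} pick 4 [0->4 ok]
  25: obs=z cand={3} pick 3 [4->3 ok]
  26: obs=z cand={3} pick 3 [3->3 ok]
  27: obs=z cand={3} pick 3 [3->3 ok]
  28: obs=x cand={0,1} pick 0 [3->0 ok]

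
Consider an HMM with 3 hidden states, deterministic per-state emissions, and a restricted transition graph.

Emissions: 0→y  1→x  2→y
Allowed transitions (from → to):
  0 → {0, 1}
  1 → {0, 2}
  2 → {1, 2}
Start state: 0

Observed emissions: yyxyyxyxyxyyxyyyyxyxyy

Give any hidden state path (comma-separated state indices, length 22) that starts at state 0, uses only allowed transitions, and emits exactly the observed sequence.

0,0,1,2,2,1,0,1,0,1,2,2,1,0,0,0,0,1,2,1,2,2

  [0] y  {0,2}  => 0  start
  [1] y  {0,2}  => 0  0->0 ok
  [2] x  {1}  => 1  0->1 ok
  [3] y  {0,2}  => 2  1->2 ok
  [4] y  {0,2}  => 2  2->2 ok
  [5] x  {1}  => 1  2->1 ok
  [6] y  {0,2}  => 0  1->0 ok
  [7] x  {1}  => 1  0->1 ok
  [8] y  {0,2}  => 0  1->0 ok
  [9] x  {1}  => 1  0->1 ok
  [10] y  {0,2}  => 2  1->2 ok
  [11] y  {0,2}  => 2  2->2 ok
  [12] x  {1}  => 1  2->1 ok
  [13] y  {0,2}  => 0  1->0 ok
  [14] y  {0,2}  => 0  0->0 ok
  [15] y  {0,2}  => 0  0->0 ok
  [16] y  {0,2}  => 0  0->0 ok
  [17] x  {1}  => 1  0->1 ok
  [18] y  {0,2}  => 2  1->2 ok
  [19] x  {1}  => 1  2->1 ok
  [20] y  {0,2}  => 2  1->2 ok
  [21] y  {0,2}  => 2  2->2 ok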